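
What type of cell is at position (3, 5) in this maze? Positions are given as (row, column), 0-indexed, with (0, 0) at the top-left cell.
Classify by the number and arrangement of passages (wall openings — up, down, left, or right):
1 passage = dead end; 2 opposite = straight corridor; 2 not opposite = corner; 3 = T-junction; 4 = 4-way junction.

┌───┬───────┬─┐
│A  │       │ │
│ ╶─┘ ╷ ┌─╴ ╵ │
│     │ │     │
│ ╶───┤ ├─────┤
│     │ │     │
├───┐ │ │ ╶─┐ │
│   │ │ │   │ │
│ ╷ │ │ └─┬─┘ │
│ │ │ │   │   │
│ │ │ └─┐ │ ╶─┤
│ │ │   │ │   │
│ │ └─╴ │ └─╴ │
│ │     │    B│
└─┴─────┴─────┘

Checking cell at (3, 5):
Number of passages: 1
Cell type: dead end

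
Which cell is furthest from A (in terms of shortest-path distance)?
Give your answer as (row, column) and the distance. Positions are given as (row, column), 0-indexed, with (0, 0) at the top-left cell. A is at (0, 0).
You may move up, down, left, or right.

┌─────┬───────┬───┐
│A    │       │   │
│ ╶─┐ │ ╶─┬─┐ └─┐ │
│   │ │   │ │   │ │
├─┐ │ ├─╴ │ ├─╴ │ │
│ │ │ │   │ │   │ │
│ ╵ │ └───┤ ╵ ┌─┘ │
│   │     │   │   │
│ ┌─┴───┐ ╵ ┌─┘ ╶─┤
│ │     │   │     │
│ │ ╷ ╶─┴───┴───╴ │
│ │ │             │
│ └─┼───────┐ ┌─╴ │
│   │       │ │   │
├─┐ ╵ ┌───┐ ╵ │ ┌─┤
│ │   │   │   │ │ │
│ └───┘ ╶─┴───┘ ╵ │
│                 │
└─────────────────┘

Computing BFS distances from A to all cells:
Furthest cell: (7, 0)
Distance: 33 steps

Path from A to the furthest cell:

┌─────┬───────┬───┐
│A    │       │   │
│ ╶─┐ │ ╶─┬─┐ └─┐ │
│↳ ↓│ │   │ │   │ │
├─┐ │ ├─╴ │ ├─╴ │ │
│ │↓│ │   │ │   │ │
│ ╵ │ └───┤ ╵ ┌─┘ │
│↓ ↲│     │   │   │
│ ┌─┴───┐ ╵ ┌─┘ ╶─┤
│↓│     │   │     │
│ │ ╷ ╶─┴───┴───╴ │
│↓│ │        ↱ → ↓│
│ └─┼───────┐ ┌─╴ │
│↳ ↓│↱ → → ↓│↑│↓ ↲│
├─┐ ╵ ┌───┐ ╵ │ ┌─┤
│B│↳ ↑│   │↳ ↑│↓│ │
│ └───┘ ╶─┴───┘ ╵ │
│↑ ← ← ← ← ← ← ↲  │
└─────────────────┘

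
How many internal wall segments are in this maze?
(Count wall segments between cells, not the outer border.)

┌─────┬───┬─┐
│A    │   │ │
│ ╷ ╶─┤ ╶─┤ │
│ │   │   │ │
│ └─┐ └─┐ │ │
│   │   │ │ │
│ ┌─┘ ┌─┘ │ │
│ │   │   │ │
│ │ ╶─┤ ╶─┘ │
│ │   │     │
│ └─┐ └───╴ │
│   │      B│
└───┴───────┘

Counting internal wall segments:
Total internal walls: 25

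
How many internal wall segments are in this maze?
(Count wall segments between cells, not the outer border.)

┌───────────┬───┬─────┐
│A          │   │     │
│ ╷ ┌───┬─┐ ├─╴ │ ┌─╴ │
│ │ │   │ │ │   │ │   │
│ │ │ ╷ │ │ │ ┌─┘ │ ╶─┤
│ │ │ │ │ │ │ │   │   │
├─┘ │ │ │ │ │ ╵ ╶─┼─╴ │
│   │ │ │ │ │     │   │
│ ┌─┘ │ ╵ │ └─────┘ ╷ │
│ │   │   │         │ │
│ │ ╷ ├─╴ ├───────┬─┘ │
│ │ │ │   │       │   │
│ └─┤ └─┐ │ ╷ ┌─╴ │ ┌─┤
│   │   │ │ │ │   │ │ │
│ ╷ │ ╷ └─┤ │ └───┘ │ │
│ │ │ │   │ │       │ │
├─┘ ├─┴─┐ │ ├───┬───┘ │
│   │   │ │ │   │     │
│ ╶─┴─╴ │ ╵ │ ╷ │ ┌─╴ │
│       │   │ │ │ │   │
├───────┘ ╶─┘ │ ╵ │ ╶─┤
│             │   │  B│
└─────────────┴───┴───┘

Counting internal wall segments:
Total internal walls: 100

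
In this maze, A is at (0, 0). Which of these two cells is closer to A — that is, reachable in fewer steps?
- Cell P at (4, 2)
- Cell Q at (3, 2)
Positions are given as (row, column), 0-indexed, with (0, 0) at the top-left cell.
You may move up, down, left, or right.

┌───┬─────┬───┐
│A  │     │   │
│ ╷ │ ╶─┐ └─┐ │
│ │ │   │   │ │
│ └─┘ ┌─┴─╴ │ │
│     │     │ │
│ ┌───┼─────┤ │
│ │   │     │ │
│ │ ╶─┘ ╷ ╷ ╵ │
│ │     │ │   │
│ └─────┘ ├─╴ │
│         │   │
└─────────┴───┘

Shortest path A → P at (4, 2): 14 steps
Shortest path A → Q at (3, 2): 17 steps

P is closer (14 steps vs 17 steps).

Path to P:

┌───┬─────┬───┐
│A  │     │   │
│ ╷ │ ╶─┐ └─┐ │
│↓│ │   │   │ │
│ └─┘ ┌─┴─╴ │ │
│↓    │     │ │
│ ┌───┼─────┤ │
│↓│   │↓ ↰  │ │
│ │ ╶─┘ ╷ ╷ ╵ │
│↓│  P ↲│↑│   │
│ └─────┘ ├─╴ │
│↳ → → → ↑│   │
└─────────┴───┘

Path to Q:

┌───┬─────┬───┐
│A  │     │   │
│ ╷ │ ╶─┐ └─┐ │
│↓│ │   │   │ │
│ └─┘ ┌─┴─╴ │ │
│↓    │     │ │
│ ┌───┼─────┤ │
│↓│↱ Q│↓ ↰  │ │
│ │ ╶─┘ ╷ ╷ ╵ │
│↓│↑ ← ↲│↑│   │
│ └─────┘ ├─╴ │
│↳ → → → ↑│   │
└─────────┴───┘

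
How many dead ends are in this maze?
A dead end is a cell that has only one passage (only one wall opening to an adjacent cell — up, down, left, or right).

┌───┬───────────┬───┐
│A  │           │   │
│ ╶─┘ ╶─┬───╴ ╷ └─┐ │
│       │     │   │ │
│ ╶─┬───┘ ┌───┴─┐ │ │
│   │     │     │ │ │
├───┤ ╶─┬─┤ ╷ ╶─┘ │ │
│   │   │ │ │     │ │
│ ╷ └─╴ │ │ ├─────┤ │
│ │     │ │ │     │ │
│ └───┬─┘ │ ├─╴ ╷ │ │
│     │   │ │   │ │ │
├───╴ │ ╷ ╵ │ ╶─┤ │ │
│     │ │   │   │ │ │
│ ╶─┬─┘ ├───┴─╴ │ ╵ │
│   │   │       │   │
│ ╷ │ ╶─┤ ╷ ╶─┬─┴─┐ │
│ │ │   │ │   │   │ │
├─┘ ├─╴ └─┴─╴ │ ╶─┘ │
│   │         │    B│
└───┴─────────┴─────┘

Checking each cell for number of passages:

Dead ends found at positions:
  (0, 1)
  (0, 8)
  (1, 3)
  (2, 1)
  (2, 7)
  (3, 4)
  (4, 6)
  (8, 0)
  (8, 4)
  (8, 8)
  (9, 0)
  (9, 2)
Total dead ends: 12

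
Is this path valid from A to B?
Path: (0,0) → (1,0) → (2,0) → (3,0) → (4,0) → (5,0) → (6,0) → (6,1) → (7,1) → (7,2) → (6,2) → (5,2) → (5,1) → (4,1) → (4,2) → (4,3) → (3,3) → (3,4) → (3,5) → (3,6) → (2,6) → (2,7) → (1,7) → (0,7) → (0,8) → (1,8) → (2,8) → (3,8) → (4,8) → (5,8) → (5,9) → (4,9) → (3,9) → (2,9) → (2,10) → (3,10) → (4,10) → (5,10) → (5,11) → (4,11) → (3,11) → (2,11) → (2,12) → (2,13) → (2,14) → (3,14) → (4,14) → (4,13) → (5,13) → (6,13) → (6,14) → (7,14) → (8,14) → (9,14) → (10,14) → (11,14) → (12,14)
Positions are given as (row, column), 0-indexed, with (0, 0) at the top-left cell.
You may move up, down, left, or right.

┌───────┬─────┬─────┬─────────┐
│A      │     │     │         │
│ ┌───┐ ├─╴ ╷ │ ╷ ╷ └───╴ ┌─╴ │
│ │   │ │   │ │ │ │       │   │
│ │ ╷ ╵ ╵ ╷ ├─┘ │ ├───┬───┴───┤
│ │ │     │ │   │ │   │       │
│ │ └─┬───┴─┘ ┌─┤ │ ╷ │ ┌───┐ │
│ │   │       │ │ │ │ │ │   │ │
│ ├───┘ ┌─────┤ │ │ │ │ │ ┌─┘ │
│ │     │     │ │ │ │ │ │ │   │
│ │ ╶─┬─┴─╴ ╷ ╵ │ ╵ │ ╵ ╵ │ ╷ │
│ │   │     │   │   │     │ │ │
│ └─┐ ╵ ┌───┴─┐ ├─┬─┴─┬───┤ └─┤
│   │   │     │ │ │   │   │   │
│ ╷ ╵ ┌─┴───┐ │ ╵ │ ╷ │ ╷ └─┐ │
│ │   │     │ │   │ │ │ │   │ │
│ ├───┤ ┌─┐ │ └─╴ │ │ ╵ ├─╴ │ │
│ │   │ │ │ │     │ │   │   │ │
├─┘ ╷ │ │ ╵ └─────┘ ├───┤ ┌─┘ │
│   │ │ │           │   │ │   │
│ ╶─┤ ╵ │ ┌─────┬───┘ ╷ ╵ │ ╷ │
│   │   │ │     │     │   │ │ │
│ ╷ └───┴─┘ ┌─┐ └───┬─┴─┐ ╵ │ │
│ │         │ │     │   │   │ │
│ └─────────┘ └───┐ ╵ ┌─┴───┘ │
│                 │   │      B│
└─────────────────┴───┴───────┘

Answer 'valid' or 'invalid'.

Checking path validity:
Result: All consecutive moves are passable.

valid

Correct solution:

┌───────┬─────┬─────┬─────────┐
│A      │     │↱ ↓  │         │
│ ┌───┐ ├─╴ ╷ │ ╷ ╷ └───╴ ┌─╴ │
│↓│   │ │   │ │↑│↓│       │   │
│ │ ╷ ╵ ╵ ╷ ├─┘ │ ├───┬───┴───┤
│↓│ │     │ │↱ ↑│↓│↱ ↓│↱ → → ↓│
│ │ └─┬───┴─┘ ┌─┤ │ ╷ │ ┌───┐ │
│↓│   │↱ → → ↑│ │↓│↑│↓│↑│   │↓│
│ ├───┘ ┌─────┤ │ │ │ │ │ ┌─┘ │
│↓│↱ → ↑│     │ │↓│↑│↓│↑│ │↓ ↲│
│ │ ╶─┬─┴─╴ ╷ ╵ │ ╵ │ ╵ ╵ │ ╷ │
│↓│↑ ↰│     │   │↳ ↑│↳ ↑  │↓│ │
│ └─┐ ╵ ┌───┴─┐ ├─┬─┴─┬───┤ └─┤
│↳ ↓│↑  │     │ │ │   │   │↳ ↓│
│ ╷ ╵ ┌─┴───┐ │ ╵ │ ╷ │ ╷ └─┐ │
│ │↳ ↑│     │ │   │ │ │ │   │↓│
│ ├───┤ ┌─┐ │ └─╴ │ │ ╵ ├─╴ │ │
│ │   │ │ │ │     │ │   │   │↓│
├─┘ ╷ │ │ ╵ └─────┘ ├───┤ ┌─┘ │
│   │ │ │           │   │ │  ↓│
│ ╶─┤ ╵ │ ┌─────┬───┘ ╷ ╵ │ ╷ │
│   │   │ │     │     │   │ │↓│
│ ╷ └───┴─┘ ┌─┐ └───┬─┴─┐ ╵ │ │
│ │         │ │     │   │   │↓│
│ └─────────┘ └───┐ ╵ ┌─┴───┘ │
│                 │   │      B│
└─────────────────┴───┴───────┘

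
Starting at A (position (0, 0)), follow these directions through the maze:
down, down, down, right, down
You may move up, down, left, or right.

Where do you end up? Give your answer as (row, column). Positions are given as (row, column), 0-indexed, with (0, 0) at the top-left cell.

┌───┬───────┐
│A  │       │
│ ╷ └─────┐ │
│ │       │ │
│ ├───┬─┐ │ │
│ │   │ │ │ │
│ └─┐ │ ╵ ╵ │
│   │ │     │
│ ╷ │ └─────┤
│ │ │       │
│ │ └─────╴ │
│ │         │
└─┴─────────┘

Following directions step by step:
Start: (0, 0)
  down: (0, 0) → (1, 0)
  down: (1, 0) → (2, 0)
  down: (2, 0) → (3, 0)
  right: (3, 0) → (3, 1)
  down: (3, 1) → (4, 1)
Final position: (4, 1)

Path taken:

┌───┬───────┐
│A  │       │
│ ╷ └─────┐ │
│↓│       │ │
│ ├───┬─┐ │ │
│↓│   │ │ │ │
│ └─┐ │ ╵ ╵ │
│↳ ↓│ │     │
│ ╷ │ └─────┤
│ │B│       │
│ │ └─────╴ │
│ │         │
└─┴─────────┘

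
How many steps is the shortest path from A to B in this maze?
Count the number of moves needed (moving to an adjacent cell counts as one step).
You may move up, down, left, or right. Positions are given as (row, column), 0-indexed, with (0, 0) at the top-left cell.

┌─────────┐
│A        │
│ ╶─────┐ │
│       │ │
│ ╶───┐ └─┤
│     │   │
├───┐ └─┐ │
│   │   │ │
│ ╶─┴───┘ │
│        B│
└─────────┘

Using BFS to find shortest path:
Start: (0, 0), End: (4, 4)
Path found:
(0,0) → (1,0) → (1,1) → (1,2) → (1,3) → (2,3) → (2,4) → (3,4) → (4,4)
Number of steps: 8

Solution:

┌─────────┐
│A        │
│ ╶─────┐ │
│↳ → → ↓│ │
│ ╶───┐ └─┤
│     │↳ ↓│
├───┐ └─┐ │
│   │   │↓│
│ ╶─┴───┘ │
│        B│
└─────────┘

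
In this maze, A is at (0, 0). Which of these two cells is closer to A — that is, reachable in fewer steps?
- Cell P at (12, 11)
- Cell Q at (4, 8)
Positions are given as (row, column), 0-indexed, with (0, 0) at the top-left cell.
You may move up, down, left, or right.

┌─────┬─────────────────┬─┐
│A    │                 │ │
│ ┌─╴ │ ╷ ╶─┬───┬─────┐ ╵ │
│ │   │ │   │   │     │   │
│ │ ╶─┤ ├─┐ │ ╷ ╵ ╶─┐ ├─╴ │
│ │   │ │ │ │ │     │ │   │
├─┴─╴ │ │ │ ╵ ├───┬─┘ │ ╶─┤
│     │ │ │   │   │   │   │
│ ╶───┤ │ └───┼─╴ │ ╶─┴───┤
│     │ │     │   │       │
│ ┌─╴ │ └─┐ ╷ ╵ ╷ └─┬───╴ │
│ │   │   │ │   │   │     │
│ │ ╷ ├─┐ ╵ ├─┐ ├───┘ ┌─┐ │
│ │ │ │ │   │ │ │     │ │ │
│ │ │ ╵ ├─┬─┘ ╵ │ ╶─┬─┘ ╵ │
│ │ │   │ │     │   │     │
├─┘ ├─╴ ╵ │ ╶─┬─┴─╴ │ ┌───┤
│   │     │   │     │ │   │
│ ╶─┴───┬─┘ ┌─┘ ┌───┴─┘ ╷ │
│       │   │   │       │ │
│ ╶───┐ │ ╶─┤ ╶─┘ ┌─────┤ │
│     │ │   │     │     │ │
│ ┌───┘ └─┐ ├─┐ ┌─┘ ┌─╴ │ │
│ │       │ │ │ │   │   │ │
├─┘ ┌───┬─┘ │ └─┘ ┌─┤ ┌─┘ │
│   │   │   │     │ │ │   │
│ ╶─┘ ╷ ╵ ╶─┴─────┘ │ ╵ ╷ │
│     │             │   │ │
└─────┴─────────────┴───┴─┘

Shortest path A → P at (12, 11): 109 steps
Shortest path A → Q at (4, 8): 50 steps

Q is closer (50 steps vs 109 steps).

Path to P:

┌─────┬─────────────────┬─┐
│A → ↓│↱ ↓              │ │
│ ┌─╴ │ ╷ ╶─┬───┬─────┐ ╵ │
│ │↓ ↲│↑│↳ ↓│↱ ↓│↱ → ↓│   │
│ │ ╶─┤ ├─┐ │ ╷ ╵ ╶─┐ ├─╴ │
│ │↳ ↓│↑│ │↓│↑│↳ ↑  │↓│   │
├─┴─╴ │ │ │ ╵ ├───┬─┘ │ ╶─┤
│↓ ← ↲│↑│ │↳ ↑│   │↓ ↲│   │
│ ╶───┤ │ └───┼─╴ │ ╶─┴───┤
│↳ → ↓│↑│  ↓ ↰│   │↳ → → ↓│
│ ┌─╴ │ └─┐ ╷ ╵ ╷ └─┬───╴ │
│ │↓ ↲│↑ ↰│↓│↑ ↰│   │↓ ← ↲│
│ │ ╷ ├─┐ ╵ ├─┐ ├───┘ ┌─┐ │
│ │↓│ │ │↑ ↲│ │↑│↓ ← ↲│ │ │
│ │ │ ╵ ├─┬─┘ ╵ │ ╶─┬─┘ ╵ │
│ │↓│   │ │↱ → ↑│↳ ↓│     │
├─┘ ├─╴ ╵ │ ╶─┬─┴─╴ │ ┌───┤
│↓ ↲│     │↑  │↓ ← ↲│ │↱ ↓│
│ ╶─┴───┬─┘ ┌─┘ ┌───┴─┘ ╷ │
│↳ → → ↓│↱ ↑│↓ ↲│↱ → → ↑│↓│
│ ╶───┐ │ ╶─┤ ╶─┘ ┌─────┤ │
│     │↓│↑ ↰│↳ → ↑│     │↓│
│ ┌───┘ └─┐ ├─┐ ┌─┘ ┌─╴ │ │
│ │↓ ← ↲  │↑│ │ │   │   │↓│
├─┘ ┌───┬─┘ │ └─┘ ┌─┤ ┌─┘ │
│↓ ↲│↱ ↓│↱ ↑│     │ │ │P ↲│
│ ╶─┘ ╷ ╵ ╶─┴─────┘ │ ╵ ╷ │
│↳ → ↑│↳ ↑          │   │ │
└─────┴─────────────┴───┴─┘

Path to Q:

┌─────┬─────────────────┬─┐
│A → ↓│                 │ │
│ ┌─╴ │ ╷ ╶─┬───┬─────┐ ╵ │
│ │↓ ↲│ │   │   │     │   │
│ │ ╶─┤ ├─┐ │ ╷ ╵ ╶─┐ ├─╴ │
│ │↳ ↓│ │ │ │ │     │ │   │
├─┴─╴ │ │ │ ╵ ├───┬─┘ │ ╶─┤
│↓ ← ↲│ │ │   │   │   │   │
│ ╶───┤ │ └───┼─╴ │ ╶─┴───┤
│↳ → ↓│ │     │↱ Q│       │
│ ┌─╴ │ └─┐ ╷ ╵ ╷ └─┬───╴ │
│ │↓ ↲│   │ │  ↑│   │     │
│ │ ╷ ├─┐ ╵ ├─┐ ├───┘ ┌─┐ │
│ │↓│ │ │   │ │↑│     │ │ │
│ │ │ ╵ ├─┬─┘ ╵ │ ╶─┬─┘ ╵ │
│ │↓│   │ │↱ → ↑│   │     │
├─┘ ├─╴ ╵ │ ╶─┬─┴─╴ │ ┌───┤
│↓ ↲│     │↑  │     │ │   │
│ ╶─┴───┬─┘ ┌─┘ ┌───┴─┘ ╷ │
│↳ → → ↓│↱ ↑│   │       │ │
│ ╶───┐ │ ╶─┤ ╶─┘ ┌─────┤ │
│     │↓│↑ ↰│     │     │ │
│ ┌───┘ └─┐ ├─┐ ┌─┘ ┌─╴ │ │
│ │↓ ← ↲  │↑│ │ │   │   │ │
├─┘ ┌───┬─┘ │ └─┘ ┌─┤ ┌─┘ │
│↓ ↲│↱ ↓│↱ ↑│     │ │ │   │
│ ╶─┘ ╷ ╵ ╶─┴─────┘ │ ╵ ╷ │
│↳ → ↑│↳ ↑          │   │ │
└─────┴─────────────┴───┴─┘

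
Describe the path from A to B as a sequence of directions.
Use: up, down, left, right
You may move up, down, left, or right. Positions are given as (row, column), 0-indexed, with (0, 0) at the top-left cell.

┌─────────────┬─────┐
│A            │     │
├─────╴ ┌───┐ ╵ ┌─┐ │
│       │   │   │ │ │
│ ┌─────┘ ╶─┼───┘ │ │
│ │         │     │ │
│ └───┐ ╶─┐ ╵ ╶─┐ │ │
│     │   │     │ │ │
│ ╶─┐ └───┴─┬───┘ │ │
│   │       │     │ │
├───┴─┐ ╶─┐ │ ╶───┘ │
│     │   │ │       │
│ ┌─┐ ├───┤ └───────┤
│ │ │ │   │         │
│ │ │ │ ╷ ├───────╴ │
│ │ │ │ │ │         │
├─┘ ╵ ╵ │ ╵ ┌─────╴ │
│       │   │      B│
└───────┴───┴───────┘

Finding the path and converting it to directions:
Path through cells: (0,0) → (0,1) → (0,2) → (0,3) → (1,3) → (1,2) → (1,1) → (1,0) → (2,0) → (3,0) → (3,1) → (3,2) → (4,2) → (4,3) → (4,4) → (4,5) → (5,5) → (6,5) → (6,6) → (6,7) → (6,8) → (6,9) → (7,9) → (8,9)
Directions: right, right, right, down, left, left, left, down, down, right, right, down, right, right, right, down, down, right, right, right, right, down, down

Solution:

┌─────────────┬─────┐
│A → → ↓      │     │
├─────╴ ┌───┐ ╵ ┌─┐ │
│↓ ← ← ↲│   │   │ │ │
│ ┌─────┘ ╶─┼───┘ │ │
│↓│         │     │ │
│ └───┐ ╶─┐ ╵ ╶─┐ │ │
│↳ → ↓│   │     │ │ │
│ ╶─┐ └───┴─┬───┘ │ │
│   │↳ → → ↓│     │ │
├───┴─┐ ╶─┐ │ ╶───┘ │
│     │   │↓│       │
│ ┌─┐ ├───┤ └───────┤
│ │ │ │   │↳ → → → ↓│
│ │ │ │ ╷ ├───────╴ │
│ │ │ │ │ │        ↓│
├─┘ ╵ ╵ │ ╵ ┌─────╴ │
│       │   │      B│
└───────┴───┴───────┘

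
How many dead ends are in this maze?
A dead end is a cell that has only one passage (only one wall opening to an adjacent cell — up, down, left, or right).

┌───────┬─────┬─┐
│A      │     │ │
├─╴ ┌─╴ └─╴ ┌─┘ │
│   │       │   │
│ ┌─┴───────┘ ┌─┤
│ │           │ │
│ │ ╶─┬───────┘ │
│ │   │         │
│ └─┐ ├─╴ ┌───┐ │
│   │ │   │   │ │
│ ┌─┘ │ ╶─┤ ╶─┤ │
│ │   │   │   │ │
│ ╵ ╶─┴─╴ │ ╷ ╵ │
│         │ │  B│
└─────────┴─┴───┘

Checking each cell for number of passages:

Dead ends found at positions:
  (0, 0)
  (0, 4)
  (0, 6)
  (0, 7)
  (1, 2)
  (2, 7)
  (3, 3)
  (4, 1)
  (4, 6)
  (6, 5)
Total dead ends: 10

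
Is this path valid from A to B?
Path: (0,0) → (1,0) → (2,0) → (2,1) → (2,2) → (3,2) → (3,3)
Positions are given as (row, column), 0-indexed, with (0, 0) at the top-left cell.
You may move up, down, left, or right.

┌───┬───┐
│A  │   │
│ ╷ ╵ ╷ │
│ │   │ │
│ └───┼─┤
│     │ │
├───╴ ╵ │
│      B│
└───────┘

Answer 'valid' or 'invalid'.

Checking path validity:
Result: All consecutive moves are passable.

valid

Correct solution:

┌───┬───┐
│A  │   │
│ ╷ ╵ ╷ │
│↓│   │ │
│ └───┼─┤
│↳ → ↓│ │
├───╴ ╵ │
│    ↳ B│
└───────┘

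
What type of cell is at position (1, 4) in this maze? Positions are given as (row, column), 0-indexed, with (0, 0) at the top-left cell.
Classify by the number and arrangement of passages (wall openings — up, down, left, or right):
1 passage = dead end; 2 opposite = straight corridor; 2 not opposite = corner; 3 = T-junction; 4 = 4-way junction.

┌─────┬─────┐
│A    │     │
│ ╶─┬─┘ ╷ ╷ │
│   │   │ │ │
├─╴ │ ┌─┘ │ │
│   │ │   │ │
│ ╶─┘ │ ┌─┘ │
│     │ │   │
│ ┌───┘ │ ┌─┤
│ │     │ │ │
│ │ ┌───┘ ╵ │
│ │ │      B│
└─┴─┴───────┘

Checking cell at (1, 4):
Number of passages: 2
Cell type: straight corridor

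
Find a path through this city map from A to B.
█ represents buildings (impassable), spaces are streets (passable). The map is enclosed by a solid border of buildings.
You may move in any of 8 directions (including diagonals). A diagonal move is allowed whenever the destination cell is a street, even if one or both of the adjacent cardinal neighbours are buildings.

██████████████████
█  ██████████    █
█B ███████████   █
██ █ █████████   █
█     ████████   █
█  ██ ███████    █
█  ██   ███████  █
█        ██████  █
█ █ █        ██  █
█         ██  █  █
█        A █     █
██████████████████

Finding the shortest path from A to B:
Movement: 8-directional
Path length: 9 steps
Directions: up → up-left → up-left → up-left → up-left → up-left → left → up-left → up-left

Solution:

██████████████████
█  ██████████    █
█B ███████████   █
██↖█ █████████   █
█  ↖← ████████   █
█  ██↖███████    █
█  ██ ↖ ███████  █
█      ↖ ██████  █
█ █ █   ↖    ██  █
█        ↖██  █  █
█        A █     █
██████████████████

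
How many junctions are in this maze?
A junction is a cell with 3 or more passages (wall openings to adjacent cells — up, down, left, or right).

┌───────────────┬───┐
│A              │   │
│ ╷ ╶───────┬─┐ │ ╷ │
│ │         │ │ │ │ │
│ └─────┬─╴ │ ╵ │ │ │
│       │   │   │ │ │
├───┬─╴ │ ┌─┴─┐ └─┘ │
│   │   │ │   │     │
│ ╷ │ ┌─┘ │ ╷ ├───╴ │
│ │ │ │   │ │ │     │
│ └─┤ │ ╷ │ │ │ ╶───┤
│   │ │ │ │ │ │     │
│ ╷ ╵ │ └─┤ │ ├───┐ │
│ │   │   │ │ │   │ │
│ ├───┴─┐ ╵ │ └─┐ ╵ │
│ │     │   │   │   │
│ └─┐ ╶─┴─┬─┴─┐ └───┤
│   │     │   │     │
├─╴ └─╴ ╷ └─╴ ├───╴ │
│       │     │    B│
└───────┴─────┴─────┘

Checking each cell for number of passages:

Junctions found (3+ passages):
  (0, 1): 3 passages
  (2, 7): 3 passages
  (3, 9): 3 passages
  (4, 4): 3 passages
  (5, 0): 3 passages
  (7, 2): 3 passages
  (8, 3): 3 passages
  (9, 1): 3 passages
Total junctions: 8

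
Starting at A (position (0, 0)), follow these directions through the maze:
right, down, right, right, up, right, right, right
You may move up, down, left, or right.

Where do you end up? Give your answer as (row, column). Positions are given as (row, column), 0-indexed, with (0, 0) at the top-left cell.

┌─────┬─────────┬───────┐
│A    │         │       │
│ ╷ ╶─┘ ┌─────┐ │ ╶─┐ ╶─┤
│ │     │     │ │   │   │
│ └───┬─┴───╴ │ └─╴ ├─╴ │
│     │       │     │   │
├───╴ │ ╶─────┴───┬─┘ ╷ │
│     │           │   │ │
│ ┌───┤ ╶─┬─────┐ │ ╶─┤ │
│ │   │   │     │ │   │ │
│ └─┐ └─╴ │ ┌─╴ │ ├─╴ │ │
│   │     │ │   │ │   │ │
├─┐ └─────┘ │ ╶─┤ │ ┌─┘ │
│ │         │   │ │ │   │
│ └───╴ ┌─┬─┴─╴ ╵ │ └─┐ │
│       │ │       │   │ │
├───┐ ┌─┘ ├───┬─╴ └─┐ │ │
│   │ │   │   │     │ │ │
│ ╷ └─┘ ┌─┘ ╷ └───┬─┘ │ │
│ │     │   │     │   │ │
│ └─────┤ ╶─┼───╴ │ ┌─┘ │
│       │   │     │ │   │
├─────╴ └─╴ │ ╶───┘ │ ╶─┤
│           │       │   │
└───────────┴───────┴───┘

Following directions step by step:
Start: (0, 0)
  right: (0, 0) → (0, 1)
  down: (0, 1) → (1, 1)
  right: (1, 1) → (1, 2)
  right: (1, 2) → (1, 3)
  up: (1, 3) → (0, 3)
  right: (0, 3) → (0, 4)
  right: (0, 4) → (0, 5)
  right: (0, 5) → (0, 6)
Final position: (0, 6)

Path taken:

┌─────┬─────────┬───────┐
│A ↓  │↱ → → B  │       │
│ ╷ ╶─┘ ┌─────┐ │ ╶─┐ ╶─┤
│ │↳ → ↑│     │ │   │   │
│ └───┬─┴───╴ │ └─╴ ├─╴ │
│     │       │     │   │
├───╴ │ ╶─────┴───┬─┘ ╷ │
│     │           │   │ │
│ ┌───┤ ╶─┬─────┐ │ ╶─┤ │
│ │   │   │     │ │   │ │
│ └─┐ └─╴ │ ┌─╴ │ ├─╴ │ │
│   │     │ │   │ │   │ │
├─┐ └─────┘ │ ╶─┤ │ ┌─┘ │
│ │         │   │ │ │   │
│ └───╴ ┌─┬─┴─╴ ╵ │ └─┐ │
│       │ │       │   │ │
├───┐ ┌─┘ ├───┬─╴ └─┐ │ │
│   │ │   │   │     │ │ │
│ ╷ └─┘ ┌─┘ ╷ └───┬─┘ │ │
│ │     │   │     │   │ │
│ └─────┤ ╶─┼───╴ │ ┌─┘ │
│       │   │     │ │   │
├─────╴ └─╴ │ ╶───┘ │ ╶─┤
│           │       │   │
└───────────┴───────┴───┘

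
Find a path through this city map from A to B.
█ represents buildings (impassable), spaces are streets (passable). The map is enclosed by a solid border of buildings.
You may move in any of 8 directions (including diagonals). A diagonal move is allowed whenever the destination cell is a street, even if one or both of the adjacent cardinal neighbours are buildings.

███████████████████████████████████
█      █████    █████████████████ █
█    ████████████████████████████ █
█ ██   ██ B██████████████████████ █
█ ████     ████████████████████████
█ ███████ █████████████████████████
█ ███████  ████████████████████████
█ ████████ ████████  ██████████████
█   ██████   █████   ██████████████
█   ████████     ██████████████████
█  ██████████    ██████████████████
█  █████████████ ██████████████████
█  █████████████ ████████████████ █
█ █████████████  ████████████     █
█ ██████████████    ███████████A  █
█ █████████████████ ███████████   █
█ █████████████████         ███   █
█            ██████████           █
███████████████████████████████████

Finding the shortest path from A to B:
Movement: 8-directional
Path length: 29 steps
Directions: down → down → down-left → left → left → left → left → left → left → left → up-left → left → left → up-left → up-left → left → up-left → up → up → up-left → left → left → up-left → up-left → up-left → up → up-left → up → up-right

Solution:

███████████████████████████████████
█      █████    █████████████████ █
█    ████████████████████████████ █
█ ██   ██ B██████████████████████ █
█ ████   ↗ ████████████████████████
█ ███████↑█████████████████████████
█ ███████ ↖████████████████████████
█ ████████↑████████  ██████████████
█   ██████ ↖ █████   ██████████████
█   ████████↖    ██████████████████
█  ██████████↖←← ██████████████████
█  █████████████↖██████████████████
█  █████████████↑████████████████ █
█ █████████████ ↑████████████     █
█ ██████████████ ↖← ███████████A  █
█ █████████████████↖███████████↓  █
█ █████████████████ ↖←←     ███↙  █
█            ██████████↖←←←←←←←   █
███████████████████████████████████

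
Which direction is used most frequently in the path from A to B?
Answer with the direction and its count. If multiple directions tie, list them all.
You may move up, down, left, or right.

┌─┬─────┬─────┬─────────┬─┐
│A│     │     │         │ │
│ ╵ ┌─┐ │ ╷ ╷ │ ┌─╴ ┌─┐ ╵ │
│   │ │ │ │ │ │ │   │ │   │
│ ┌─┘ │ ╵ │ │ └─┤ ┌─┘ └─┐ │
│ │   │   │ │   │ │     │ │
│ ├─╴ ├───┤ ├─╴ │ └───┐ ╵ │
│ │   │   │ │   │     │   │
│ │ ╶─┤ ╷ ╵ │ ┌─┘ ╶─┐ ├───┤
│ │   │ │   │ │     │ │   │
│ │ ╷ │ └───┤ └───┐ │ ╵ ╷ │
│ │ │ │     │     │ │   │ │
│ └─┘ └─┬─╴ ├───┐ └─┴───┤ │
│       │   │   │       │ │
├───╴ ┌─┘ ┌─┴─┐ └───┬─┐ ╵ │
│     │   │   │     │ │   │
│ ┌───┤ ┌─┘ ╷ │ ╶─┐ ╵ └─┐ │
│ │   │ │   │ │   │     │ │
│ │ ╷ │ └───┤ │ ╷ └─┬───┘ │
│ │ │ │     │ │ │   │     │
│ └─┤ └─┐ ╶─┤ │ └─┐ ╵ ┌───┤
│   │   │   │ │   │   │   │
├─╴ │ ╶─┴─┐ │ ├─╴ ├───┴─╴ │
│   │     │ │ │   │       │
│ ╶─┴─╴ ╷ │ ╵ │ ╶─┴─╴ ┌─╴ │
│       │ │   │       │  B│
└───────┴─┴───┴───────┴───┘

Directions: down, right, up, right, right, down, down, right, up, up, right, right, down, down, right, down, left, down, down, right, right, down, right, right, right, down, right, down, down, left, left, down, left, up, left, up, left, down, down, right, down, left, down, right, right, right, up, right, right, down
Counts: {'down': 18, 'right': 19, 'up': 6, 'left': 7}
Most common: right (19 times)

Solution:

┌─┬─────┬─────┬─────────┬─┐
│A│↱ → ↓│↱ → ↓│         │ │
│ ╵ ┌─┐ │ ╷ ╷ │ ┌─╴ ┌─┐ ╵ │
│↳ ↑│ │↓│↑│ │↓│ │   │ │   │
│ ┌─┘ │ ╵ │ │ └─┤ ┌─┘ └─┐ │
│ │   │↳ ↑│ │↳ ↓│ │     │ │
│ ├─╴ ├───┤ ├─╴ │ └───┐ ╵ │
│ │   │   │ │↓ ↲│     │   │
│ │ ╶─┤ ╷ ╵ │ ┌─┘ ╶─┐ ├───┤
│ │   │ │   │↓│     │ │   │
│ │ ╷ │ └───┤ └───┐ │ ╵ ╷ │
│ │ │ │     │↳ → ↓│ │   │ │
│ └─┘ └─┬─╴ ├───┐ └─┴───┤ │
│       │   │   │↳ → → ↓│ │
├───╴ ┌─┘ ┌─┴─┐ └───┬─┐ ╵ │
│     │   │   │     │ │↳ ↓│
│ ┌───┤ ┌─┘ ╷ │ ╶─┐ ╵ └─┐ │
│ │   │ │   │ │↓ ↰│     │↓│
│ │ ╷ │ └───┤ │ ╷ └─┬───┘ │
│ │ │ │     │ │↓│↑ ↰│↓ ← ↲│
│ └─┤ └─┐ ╶─┤ │ └─┐ ╵ ┌───┤
│   │   │   │ │↳ ↓│↑ ↲│   │
├─╴ │ ╶─┴─┐ │ ├─╴ ├───┴─╴ │
│   │     │ │ │↓ ↲│  ↱ → ↓│
│ ╶─┴─╴ ╷ │ ╵ │ ╶─┴─╴ ┌─╴ │
│       │ │   │↳ → → ↑│  B│
└───────┴─┴───┴───────┴───┘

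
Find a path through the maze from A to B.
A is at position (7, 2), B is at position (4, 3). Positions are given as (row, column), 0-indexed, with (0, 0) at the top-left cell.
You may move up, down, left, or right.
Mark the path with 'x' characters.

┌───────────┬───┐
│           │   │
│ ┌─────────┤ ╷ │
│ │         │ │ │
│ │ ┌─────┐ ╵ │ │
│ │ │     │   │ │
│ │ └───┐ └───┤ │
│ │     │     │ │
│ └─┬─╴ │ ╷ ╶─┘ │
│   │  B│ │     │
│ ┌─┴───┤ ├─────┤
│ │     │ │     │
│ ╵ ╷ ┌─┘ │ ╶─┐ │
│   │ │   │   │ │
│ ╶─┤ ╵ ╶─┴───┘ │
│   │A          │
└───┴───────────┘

Finding the shortest path from (7, 2) to (4, 3):
Path length: 28 steps
Directions: right → up → right → up → up → up → right → down → right → right → up → up → up → up → left → down → down → left → up → left → left → left → left → down → down → right → right → down

Solution:

┌───────────┬───┐
│           │x x│
│ ┌─────────┤ ╷ │
│ │x x x x x│x│x│
│ │ ┌─────┐ ╵ │ │
│ │x│     │x x│x│
│ │ └───┐ └───┤ │
│ │x x x│x x  │x│
│ └─┬─╴ │ ╷ ╶─┘ │
│   │  B│x│x x x│
│ ┌─┴───┤ ├─────┤
│ │     │x│     │
│ ╵ ╷ ┌─┘ │ ╶─┐ │
│   │ │x x│   │ │
│ ╶─┤ ╵ ╶─┴───┘ │
│   │A x        │
└───┴───────────┘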